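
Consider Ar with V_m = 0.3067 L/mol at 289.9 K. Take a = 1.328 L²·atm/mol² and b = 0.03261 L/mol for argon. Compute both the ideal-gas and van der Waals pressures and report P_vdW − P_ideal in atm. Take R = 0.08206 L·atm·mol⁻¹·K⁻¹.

ΔP ≈ -4.890 atm

Ideal: P_ideal = RT/V_m = (0.08206)(289.9)/0.3067 = 77.5650 atm
vdW: P = RT/(V_m − b) − a/V_m² = 23.7892/0.274090 − 1.328/0.0940649 = 86.7934 − 14.1179 = 72.6755 atm
ΔP = 72.6755 − 77.5650 = -4.890 atm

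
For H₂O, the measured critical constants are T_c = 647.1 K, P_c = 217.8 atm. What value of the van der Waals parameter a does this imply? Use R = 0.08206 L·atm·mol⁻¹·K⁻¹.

From T_c = 8a/(27Rb) and P_c = a/(27b²): a = 27 R² T_c²/(64 P_c).
a = 27×(0.08206)²×(647.1)²/(64×217.8) = 76132/13939 = 5.462 L²·atm/mol²

a ≈ 5.462 L²·atm/mol²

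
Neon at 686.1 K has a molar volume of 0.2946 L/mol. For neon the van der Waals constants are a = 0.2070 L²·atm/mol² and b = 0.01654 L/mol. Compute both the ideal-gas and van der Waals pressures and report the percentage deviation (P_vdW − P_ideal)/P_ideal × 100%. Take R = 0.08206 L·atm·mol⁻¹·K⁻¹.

4.70 %

Ideal: P_ideal = RT/V_m = (0.08206)(686.1)/0.2946 = 191.111 atm
vdW: P = RT/(V_m − b) − a/V_m² = 56.3014/0.278060 − 0.2070/0.0867892 = 202.479 − 2.38509 = 200.094 atm
% deviation = (200.094 − 191.111)/191.111 × 100% = 4.70%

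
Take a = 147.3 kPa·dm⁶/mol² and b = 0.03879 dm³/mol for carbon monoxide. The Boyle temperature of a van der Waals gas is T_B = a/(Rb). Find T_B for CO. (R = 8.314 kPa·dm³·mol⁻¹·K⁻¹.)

T_B ≈ 456.7 K

For a van der Waals gas the second virial coefficient B₂ = b − a/(RT) vanishes at T_B = a/(Rb).
T_B = 147.3/(8.314×0.03879) = 147.3/0.32250 = 456.7 K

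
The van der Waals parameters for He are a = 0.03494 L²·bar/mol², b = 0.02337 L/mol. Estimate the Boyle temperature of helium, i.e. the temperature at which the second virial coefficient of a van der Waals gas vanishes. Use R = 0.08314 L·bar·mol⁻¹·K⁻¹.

For a van der Waals gas the second virial coefficient B₂ = b − a/(RT) vanishes at T_B = a/(Rb).
T_B = 0.03494/(0.08314×0.02337) = 0.03494/0.0019430 = 17.98 K

T_B ≈ 17.98 K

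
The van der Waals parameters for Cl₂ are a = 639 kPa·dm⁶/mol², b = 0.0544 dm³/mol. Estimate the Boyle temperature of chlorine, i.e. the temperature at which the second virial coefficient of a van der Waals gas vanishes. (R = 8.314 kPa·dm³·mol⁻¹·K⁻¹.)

T_B ≈ 1413 K

For a van der Waals gas the second virial coefficient B₂ = b − a/(RT) vanishes at T_B = a/(Rb).
T_B = 639/(8.314×0.0544) = 639/0.45228 = 1413 K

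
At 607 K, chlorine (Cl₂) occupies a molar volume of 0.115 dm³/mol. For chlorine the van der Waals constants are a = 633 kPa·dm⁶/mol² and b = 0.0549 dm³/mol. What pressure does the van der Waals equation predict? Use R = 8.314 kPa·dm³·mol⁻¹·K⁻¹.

P ≈ 36106 kPa

P = RT/(V_m − b) − a/V_m²
RT/(V_m − b) = (8.314)(607)/(0.115 − 0.0549) = 5046.6/0.060100 = 83970 kPa
a/V_m² = 633/(0.115)² = 47864 kPa
P = 83970 − 47864 = 36106 kPa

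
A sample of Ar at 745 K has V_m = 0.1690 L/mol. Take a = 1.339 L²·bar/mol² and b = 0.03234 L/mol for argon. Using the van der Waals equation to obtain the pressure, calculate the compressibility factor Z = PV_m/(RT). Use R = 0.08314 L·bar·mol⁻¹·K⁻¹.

P = RT/(V_m − b) − a/V_m² = (0.08314)(745)/(0.1690 − 0.03234) − 1.339/(0.1690)²
  = 61.939/0.13666 − 46.882 = 453.23 − 46.882 = 406.35 bar
Z = PV_m/(RT) = (406.35)(0.1690)/((0.08314)(745)) = 68.673/61.939 = 1.109

Z ≈ 1.109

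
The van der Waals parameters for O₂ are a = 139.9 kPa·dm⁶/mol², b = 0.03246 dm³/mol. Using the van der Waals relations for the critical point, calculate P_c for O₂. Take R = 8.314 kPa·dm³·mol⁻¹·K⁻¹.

For a van der Waals gas, P_c = a/(27b²).
P_c = 139.9/(27×(0.03246)²) = 139.9/0.028449 = 4918 kPa

P_c ≈ 4918 kPa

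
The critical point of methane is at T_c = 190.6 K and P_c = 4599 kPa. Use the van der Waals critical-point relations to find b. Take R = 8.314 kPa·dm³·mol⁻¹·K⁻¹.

b ≈ 0.04307 dm³/mol

From T_c = 8a/(27Rb) and P_c = a/(27b²): b = R T_c/(8 P_c).
b = (8.314)(190.6)/(8×4599) = 1584.6/36792 = 0.04307 dm³/mol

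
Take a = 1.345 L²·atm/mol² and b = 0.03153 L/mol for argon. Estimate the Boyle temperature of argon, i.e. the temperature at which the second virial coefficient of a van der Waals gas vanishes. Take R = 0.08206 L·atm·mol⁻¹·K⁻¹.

For a van der Waals gas the second virial coefficient B₂ = b − a/(RT) vanishes at T_B = a/(Rb).
T_B = 1.345/(0.08206×0.03153) = 1.345/0.0025874 = 519.8 K

T_B ≈ 519.8 K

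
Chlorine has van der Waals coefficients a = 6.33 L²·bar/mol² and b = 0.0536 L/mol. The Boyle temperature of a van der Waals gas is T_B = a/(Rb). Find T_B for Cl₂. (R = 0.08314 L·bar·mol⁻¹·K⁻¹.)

T_B ≈ 1420 K

For a van der Waals gas the second virial coefficient B₂ = b − a/(RT) vanishes at T_B = a/(Rb).
T_B = 6.33/(0.08314×0.0536) = 6.33/0.0044563 = 1420 K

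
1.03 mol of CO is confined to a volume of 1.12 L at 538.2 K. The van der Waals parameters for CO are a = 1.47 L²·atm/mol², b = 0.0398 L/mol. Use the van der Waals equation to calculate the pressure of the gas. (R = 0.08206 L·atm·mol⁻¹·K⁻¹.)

P ≈ 40.92 atm

P = nRT/(V − nb) − a n²/V²
nRT/(V − nb) = (1.03)(0.08206)(538.2)/(1.12 − 1.03×0.0398) = 45.490/1.0790 = 42.159 atm
a n²/V² = (1.47)(1.03)²/(1.12)² = 1.2432 atm
P = 42.159 − 1.2432 = 40.92 atm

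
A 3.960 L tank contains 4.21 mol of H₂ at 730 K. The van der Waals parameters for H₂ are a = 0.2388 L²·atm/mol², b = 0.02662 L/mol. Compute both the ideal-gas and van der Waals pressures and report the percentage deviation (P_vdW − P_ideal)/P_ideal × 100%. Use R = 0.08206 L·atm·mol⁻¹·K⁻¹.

2.49 %

Ideal: P_ideal = nRT/V = (4.21)(0.08206)(730)/3.960 = 63.6856 atm
vdW: P = nRT/(V − nb) − a n²/V² = 252.195/3.84793 − 4.23252/15.6816 = 65.5404 − 0.269904 = 65.2705 atm
% deviation = (65.2705 − 63.6856)/63.6856 × 100% = 2.49%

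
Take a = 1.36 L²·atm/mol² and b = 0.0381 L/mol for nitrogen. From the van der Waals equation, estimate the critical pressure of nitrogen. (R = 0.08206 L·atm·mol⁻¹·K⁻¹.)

For a van der Waals gas, P_c = a/(27b²).
P_c = 1.36/(27×(0.0381)²) = 1.36/0.039193 = 34.70 atm

P_c ≈ 34.70 atm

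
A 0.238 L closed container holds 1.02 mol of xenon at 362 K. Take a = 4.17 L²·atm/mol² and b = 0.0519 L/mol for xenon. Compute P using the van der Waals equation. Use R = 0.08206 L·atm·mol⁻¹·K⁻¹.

P = nRT/(V − nb) − a n²/V²
nRT/(V − nb) = (1.02)(0.08206)(362)/(0.238 − 1.02×0.0519) = 30.300/0.18506 = 163.73 atm
a n²/V² = (4.17)(1.02)²/(0.238)² = 76.592 atm
P = 163.73 − 76.592 = 87.14 atm

P ≈ 87.14 atm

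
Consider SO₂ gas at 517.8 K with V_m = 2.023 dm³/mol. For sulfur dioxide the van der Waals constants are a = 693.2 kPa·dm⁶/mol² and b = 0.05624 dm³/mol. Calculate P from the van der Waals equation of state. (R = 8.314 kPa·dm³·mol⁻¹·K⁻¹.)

P ≈ 2019 kPa

P = RT/(V_m − b) − a/V_m²
RT/(V_m − b) = (8.314)(517.8)/(2.023 − 0.05624) = 4305.0/1.9668 = 2188.8 kPa
a/V_m² = 693.2/(2.023)² = 169.38 kPa
P = 2188.8 − 169.38 = 2019 kPa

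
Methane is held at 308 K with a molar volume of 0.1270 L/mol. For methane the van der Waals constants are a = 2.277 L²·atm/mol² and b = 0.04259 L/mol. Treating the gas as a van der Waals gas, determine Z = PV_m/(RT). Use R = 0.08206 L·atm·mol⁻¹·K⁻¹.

Z ≈ 0.7952

P = RT/(V_m − b) − a/V_m² = (0.08206)(308)/(0.1270 − 0.04259) − 2.277/(0.1270)²
  = 25.274/0.084410 − 141.17 = 299.42 − 141.17 = 158.25 atm
Z = PV_m/(RT) = (158.25)(0.1270)/((0.08206)(308)) = 20.098/25.274 = 0.7952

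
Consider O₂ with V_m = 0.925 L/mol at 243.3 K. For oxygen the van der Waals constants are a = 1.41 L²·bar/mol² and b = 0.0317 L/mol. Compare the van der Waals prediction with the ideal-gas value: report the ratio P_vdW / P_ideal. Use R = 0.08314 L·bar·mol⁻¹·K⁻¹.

Ideal: P_ideal = RT/V_m = (0.08314)(243.3)/0.925 = 21.8681 bar
vdW: P = RT/(V_m − b) − a/V_m² = 20.2280/0.893300 − 1.41/0.855625 = 22.6441 − 1.64792 = 20.9962 bar
Ratio = 20.9962/21.8681 = 0.9601

P_vdW / P_ideal ≈ 0.9601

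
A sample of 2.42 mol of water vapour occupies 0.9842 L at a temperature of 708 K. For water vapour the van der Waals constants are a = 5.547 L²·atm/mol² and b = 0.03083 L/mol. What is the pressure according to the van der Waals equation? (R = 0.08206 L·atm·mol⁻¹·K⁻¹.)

P = nRT/(V − nb) − a n²/V²
nRT/(V − nb) = (2.42)(0.08206)(708)/(0.9842 − 2.42×0.03083) = 140.60/0.90959 = 154.58 atm
a n²/V² = (5.547)(2.42)²/(0.9842)² = 33.537 atm
P = 154.58 − 33.537 = 121.0 atm

P ≈ 121.0 atm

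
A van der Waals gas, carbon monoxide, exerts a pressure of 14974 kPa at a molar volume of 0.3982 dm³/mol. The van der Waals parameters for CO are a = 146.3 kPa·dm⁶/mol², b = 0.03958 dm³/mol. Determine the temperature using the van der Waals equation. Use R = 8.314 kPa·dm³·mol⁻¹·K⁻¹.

T = (P + a/V_m²)(V_m − b)/R
P + a/V_m² = 14974 + 146.3/(0.3982)² = 15897 kPa
V_m − b = 0.3982 − 0.03958 = 0.35862 dm³/mol
T = (15897)(0.35862)/8.314 = 685.7 K

T ≈ 685.7 K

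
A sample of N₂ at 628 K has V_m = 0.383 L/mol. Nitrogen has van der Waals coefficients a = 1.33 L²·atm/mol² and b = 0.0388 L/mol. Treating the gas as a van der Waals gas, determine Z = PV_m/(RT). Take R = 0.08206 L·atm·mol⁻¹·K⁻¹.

Z ≈ 1.045

P = RT/(V_m − b) − a/V_m² = (0.08206)(628)/(0.383 − 0.0388) − 1.33/(0.383)²
  = 51.534/0.34420 − 9.0668 = 149.72 − 9.0668 = 140.65 atm
Z = PV_m/(RT) = (140.65)(0.383)/((0.08206)(628)) = 53.869/51.534 = 1.045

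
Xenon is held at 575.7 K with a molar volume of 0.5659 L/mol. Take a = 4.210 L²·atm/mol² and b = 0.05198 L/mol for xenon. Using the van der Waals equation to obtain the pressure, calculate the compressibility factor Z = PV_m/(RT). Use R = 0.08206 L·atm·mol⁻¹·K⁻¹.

Z ≈ 0.9437

P = RT/(V_m − b) − a/V_m² = (0.08206)(575.7)/(0.5659 − 0.05198) − 4.210/(0.5659)²
  = 47.242/0.51392 − 13.146 = 91.925 − 13.146 = 78.779 atm
Z = PV_m/(RT) = (78.779)(0.5659)/((0.08206)(575.7)) = 44.581/47.242 = 0.9437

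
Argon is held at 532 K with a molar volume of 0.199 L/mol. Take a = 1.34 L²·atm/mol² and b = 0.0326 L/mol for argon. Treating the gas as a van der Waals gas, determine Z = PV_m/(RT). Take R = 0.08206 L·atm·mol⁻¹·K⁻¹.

Z ≈ 1.042

P = RT/(V_m − b) − a/V_m² = (0.08206)(532)/(0.199 − 0.0326) − 1.34/(0.199)²
  = 43.656/0.16640 − 33.838 = 262.36 − 33.838 = 228.52 atm
Z = PV_m/(RT) = (228.52)(0.199)/((0.08206)(532)) = 45.475/43.656 = 1.042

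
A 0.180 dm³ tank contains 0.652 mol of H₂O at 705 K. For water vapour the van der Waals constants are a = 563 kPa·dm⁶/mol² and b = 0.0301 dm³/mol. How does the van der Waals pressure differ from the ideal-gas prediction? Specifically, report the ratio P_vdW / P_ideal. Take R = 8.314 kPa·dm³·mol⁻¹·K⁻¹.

Ideal: P_ideal = nRT/V = (0.652)(8.314)(705)/0.180 = 21231.2 kPa
vdW: P = nRT/(V − nb) − a n²/V² = 3821.61/0.160375 − 239.334/0.0324000 = 23829.2 − 7386.85 = 16442.4 kPa
Ratio = 16442.4/21231.2 = 0.7744

P_vdW / P_ideal ≈ 0.7744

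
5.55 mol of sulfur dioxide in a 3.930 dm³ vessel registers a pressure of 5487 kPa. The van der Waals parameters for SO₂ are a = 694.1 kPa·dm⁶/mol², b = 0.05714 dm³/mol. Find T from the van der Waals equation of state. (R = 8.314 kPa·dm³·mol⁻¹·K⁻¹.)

T ≈ 538.0 K

T = (P + a n²/V²)(V − nb)/(nR)
P + a n²/V² = 5487 + (694.1)(5.55)²/(3.930)² = 6871.3 kPa
V − nb = 3.930 − (5.55)(0.05714) = 3.6129 dm³
T = (6871.3)(3.6129)/((5.55)(8.314)) = 538.0 K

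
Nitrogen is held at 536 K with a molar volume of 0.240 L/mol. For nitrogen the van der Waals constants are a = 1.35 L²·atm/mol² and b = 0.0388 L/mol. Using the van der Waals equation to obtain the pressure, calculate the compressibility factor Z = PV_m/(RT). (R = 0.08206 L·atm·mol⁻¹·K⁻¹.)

Z ≈ 1.065

P = RT/(V_m − b) − a/V_m² = (0.08206)(536)/(0.240 − 0.0388) − 1.35/(0.240)²
  = 43.984/0.20120 − 23.438 = 218.61 − 23.438 = 195.17 atm
Z = PV_m/(RT) = (195.17)(0.240)/((0.08206)(536)) = 46.841/43.984 = 1.065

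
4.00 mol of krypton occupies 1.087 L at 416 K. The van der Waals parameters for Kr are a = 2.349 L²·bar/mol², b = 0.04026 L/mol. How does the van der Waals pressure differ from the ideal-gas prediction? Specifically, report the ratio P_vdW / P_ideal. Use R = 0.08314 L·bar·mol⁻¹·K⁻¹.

P_vdW / P_ideal ≈ 0.9240

Ideal: P_ideal = nRT/V = (4.00)(0.08314)(416)/1.087 = 127.272 bar
vdW: P = nRT/(V − nb) − a n²/V² = 138.345/0.925960 − 37.5840/1.18157 = 149.407 − 31.8085 = 117.599 bar
Ratio = 117.599/127.272 = 0.9240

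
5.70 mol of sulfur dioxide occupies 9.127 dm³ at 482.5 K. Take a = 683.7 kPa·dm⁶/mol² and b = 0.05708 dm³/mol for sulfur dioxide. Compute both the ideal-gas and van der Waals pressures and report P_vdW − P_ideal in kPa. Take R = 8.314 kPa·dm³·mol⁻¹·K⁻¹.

Ideal: P_ideal = nRT/V = (5.70)(8.314)(482.5)/9.127 = 2505.27 kPa
vdW: P = nRT/(V − nb) − a n²/V² = 22865.6/8.80164 − 22213.4/83.3021 = 2597.88 − 266.661 = 2331.22 kPa
ΔP = 2331.22 − 2505.27 = -174.1 kPa

ΔP ≈ -174.1 kPa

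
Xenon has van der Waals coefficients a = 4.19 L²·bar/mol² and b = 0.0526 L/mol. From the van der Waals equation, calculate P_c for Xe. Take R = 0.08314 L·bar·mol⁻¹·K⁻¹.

P_c ≈ 56.09 bar

For a van der Waals gas, P_c = a/(27b²).
P_c = 4.19/(27×(0.0526)²) = 4.19/0.074703 = 56.09 bar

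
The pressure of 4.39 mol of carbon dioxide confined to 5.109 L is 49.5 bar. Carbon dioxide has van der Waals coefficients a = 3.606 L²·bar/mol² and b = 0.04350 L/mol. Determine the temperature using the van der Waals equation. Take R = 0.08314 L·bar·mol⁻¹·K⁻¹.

T ≈ 702.9 K

T = (P + a n²/V²)(V − nb)/(nR)
P + a n²/V² = 49.5 + (3.606)(4.39)²/(5.109)² = 52.162 bar
V − nb = 5.109 − (4.39)(0.04350) = 4.9180 L
T = (52.162)(4.9180)/((4.39)(0.08314)) = 702.9 K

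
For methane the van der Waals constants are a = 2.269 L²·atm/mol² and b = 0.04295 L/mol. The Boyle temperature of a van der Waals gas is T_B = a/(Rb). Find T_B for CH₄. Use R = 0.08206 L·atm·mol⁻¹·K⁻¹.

T_B ≈ 643.8 K

For a van der Waals gas the second virial coefficient B₂ = b − a/(RT) vanishes at T_B = a/(Rb).
T_B = 2.269/(0.08206×0.04295) = 2.269/0.0035245 = 643.8 K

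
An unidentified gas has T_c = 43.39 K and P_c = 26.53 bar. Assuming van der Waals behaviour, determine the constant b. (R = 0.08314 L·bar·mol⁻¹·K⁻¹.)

b ≈ 0.01700 L/mol

From T_c = 8a/(27Rb) and P_c = a/(27b²): b = R T_c/(8 P_c).
b = (0.08314)(43.39)/(8×26.53) = 3.6074/212.24 = 0.01700 L/mol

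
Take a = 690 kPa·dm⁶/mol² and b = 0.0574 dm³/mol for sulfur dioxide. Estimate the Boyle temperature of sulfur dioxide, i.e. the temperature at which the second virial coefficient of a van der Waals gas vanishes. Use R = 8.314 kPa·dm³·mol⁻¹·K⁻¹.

T_B ≈ 1446 K

For a van der Waals gas the second virial coefficient B₂ = b − a/(RT) vanishes at T_B = a/(Rb).
T_B = 690/(8.314×0.0574) = 690/0.47722 = 1446 K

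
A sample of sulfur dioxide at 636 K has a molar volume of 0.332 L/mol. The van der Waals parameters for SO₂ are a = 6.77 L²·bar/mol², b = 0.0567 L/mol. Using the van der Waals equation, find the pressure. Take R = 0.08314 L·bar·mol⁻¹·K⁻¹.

P = RT/(V_m − b) − a/V_m²
RT/(V_m − b) = (0.08314)(636)/(0.332 − 0.0567) = 52.877/0.27530 = 192.07 bar
a/V_m² = 6.77/(0.332)² = 61.420 bar
P = 192.07 − 61.420 = 130.7 bar

P ≈ 130.7 bar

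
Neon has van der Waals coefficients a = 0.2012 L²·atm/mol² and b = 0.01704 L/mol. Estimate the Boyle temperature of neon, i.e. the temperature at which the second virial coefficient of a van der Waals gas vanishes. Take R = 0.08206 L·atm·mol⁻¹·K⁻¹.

For a van der Waals gas the second virial coefficient B₂ = b − a/(RT) vanishes at T_B = a/(Rb).
T_B = 0.2012/(0.08206×0.01704) = 0.2012/0.0013983 = 143.9 K

T_B ≈ 143.9 K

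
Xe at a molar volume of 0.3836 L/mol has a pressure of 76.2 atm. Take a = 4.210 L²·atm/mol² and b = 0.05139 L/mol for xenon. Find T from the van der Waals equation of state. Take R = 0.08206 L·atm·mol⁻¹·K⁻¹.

T ≈ 424.3 K

T = (P + a/V_m²)(V_m − b)/R
P + a/V_m² = 76.2 + 4.210/(0.3836)² = 104.81 atm
V_m − b = 0.3836 − 0.05139 = 0.33221 L/mol
T = (104.81)(0.33221)/0.08206 = 424.3 K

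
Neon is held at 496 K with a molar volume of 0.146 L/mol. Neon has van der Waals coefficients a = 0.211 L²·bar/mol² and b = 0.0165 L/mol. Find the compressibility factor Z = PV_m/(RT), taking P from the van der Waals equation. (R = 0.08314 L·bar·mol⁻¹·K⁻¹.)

Z ≈ 1.092

P = RT/(V_m − b) − a/V_m² = (0.08314)(496)/(0.146 − 0.0165) − 0.211/(0.146)²
  = 41.237/0.12950 − 9.8987 = 318.43 − 9.8987 = 308.53 bar
Z = PV_m/(RT) = (308.53)(0.146)/((0.08314)(496)) = 45.045/41.237 = 1.092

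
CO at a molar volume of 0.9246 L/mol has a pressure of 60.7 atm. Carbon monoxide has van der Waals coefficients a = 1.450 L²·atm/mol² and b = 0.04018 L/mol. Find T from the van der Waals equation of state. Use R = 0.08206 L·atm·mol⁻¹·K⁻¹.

T = (P + a/V_m²)(V_m − b)/R
P + a/V_m² = 60.7 + 1.450/(0.9246)² = 62.396 atm
V_m − b = 0.9246 − 0.04018 = 0.88442 L/mol
T = (62.396)(0.88442)/0.08206 = 672.5 K

T ≈ 672.5 K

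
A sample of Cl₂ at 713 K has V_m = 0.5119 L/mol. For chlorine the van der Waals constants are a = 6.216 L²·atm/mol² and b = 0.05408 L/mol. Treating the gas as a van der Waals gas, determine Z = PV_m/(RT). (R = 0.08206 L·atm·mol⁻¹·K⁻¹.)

Z ≈ 0.9106

P = RT/(V_m − b) − a/V_m² = (0.08206)(713)/(0.5119 − 0.05408) − 6.216/(0.5119)²
  = 58.509/0.45782 − 23.721 = 127.80 − 23.721 = 104.08 atm
Z = PV_m/(RT) = (104.08)(0.5119)/((0.08206)(713)) = 53.279/58.509 = 0.9106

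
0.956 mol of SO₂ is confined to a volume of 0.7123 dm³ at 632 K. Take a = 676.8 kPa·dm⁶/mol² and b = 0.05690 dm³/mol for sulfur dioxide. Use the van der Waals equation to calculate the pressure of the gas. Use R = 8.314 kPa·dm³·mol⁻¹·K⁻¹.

P = nRT/(V − nb) − a n²/V²
nRT/(V − nb) = (0.956)(8.314)(632)/(0.7123 − 0.956×0.05690) = 5023.3/0.65790 = 7635.4 kPa
a n²/V² = (676.8)(0.956)²/(0.7123)² = 1219.1 kPa
P = 7635.4 − 1219.1 = 6416 kPa

P ≈ 6416 kPa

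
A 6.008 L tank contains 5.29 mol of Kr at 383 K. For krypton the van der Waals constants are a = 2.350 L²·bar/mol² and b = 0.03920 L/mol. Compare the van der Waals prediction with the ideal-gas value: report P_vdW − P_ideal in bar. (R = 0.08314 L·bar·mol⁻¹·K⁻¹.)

Ideal: P_ideal = nRT/V = (5.29)(0.08314)(383)/6.008 = 28.0372 bar
vdW: P = nRT/(V − nb) − a n²/V² = 168.447/5.80063 − 65.7626/36.0961 = 29.0394 − 1.82188 = 27.2175 bar
ΔP = 27.2175 − 28.0372 = -0.820 bar

ΔP ≈ -0.820 bar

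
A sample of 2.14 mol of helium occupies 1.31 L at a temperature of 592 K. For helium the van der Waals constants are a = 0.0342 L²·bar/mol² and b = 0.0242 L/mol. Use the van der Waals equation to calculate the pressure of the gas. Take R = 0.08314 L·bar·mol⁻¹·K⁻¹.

P = nRT/(V − nb) − a n²/V²
nRT/(V − nb) = (2.14)(0.08314)(592)/(1.31 − 2.14×0.0242) = 105.33/1.2582 = 83.715 bar
a n²/V² = (0.0342)(2.14)²/(1.31)² = 0.091266 bar
P = 83.715 − 0.091266 = 83.62 bar

P ≈ 83.62 bar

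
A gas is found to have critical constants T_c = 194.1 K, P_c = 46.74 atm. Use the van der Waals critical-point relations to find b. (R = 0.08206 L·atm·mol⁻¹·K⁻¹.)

From T_c = 8a/(27Rb) and P_c = a/(27b²): b = R T_c/(8 P_c).
b = (0.08206)(194.1)/(8×46.74) = 15.928/373.92 = 0.04260 L/mol

b ≈ 0.04260 L/mol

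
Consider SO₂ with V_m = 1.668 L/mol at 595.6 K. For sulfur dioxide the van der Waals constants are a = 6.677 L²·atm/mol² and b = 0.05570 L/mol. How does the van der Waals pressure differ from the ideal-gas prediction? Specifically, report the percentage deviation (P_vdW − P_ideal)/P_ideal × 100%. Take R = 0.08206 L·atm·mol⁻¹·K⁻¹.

Ideal: P_ideal = RT/V_m = (0.08206)(595.6)/1.668 = 29.3015 atm
vdW: P = RT/(V_m − b) − a/V_m² = 48.8749/1.61230 − 6.677/2.78222 = 30.3138 − 2.39988 = 27.9139 atm
% deviation = (27.9139 − 29.3015)/29.3015 × 100% = -4.74%

-4.74 %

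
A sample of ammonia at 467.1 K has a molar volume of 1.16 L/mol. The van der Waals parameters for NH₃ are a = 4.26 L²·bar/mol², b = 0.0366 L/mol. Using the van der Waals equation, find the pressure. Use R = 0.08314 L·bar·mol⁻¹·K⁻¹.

P ≈ 31.40 bar

P = RT/(V_m − b) − a/V_m²
RT/(V_m − b) = (0.08314)(467.1)/(1.16 − 0.0366) = 38.835/1.1234 = 34.569 bar
a/V_m² = 4.26/(1.16)² = 3.1659 bar
P = 34.569 − 3.1659 = 31.40 bar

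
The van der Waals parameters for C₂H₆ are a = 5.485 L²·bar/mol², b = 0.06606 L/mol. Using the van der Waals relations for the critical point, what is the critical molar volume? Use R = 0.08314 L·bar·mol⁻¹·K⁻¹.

V_m,c ≈ 0.1982 L/mol

For a van der Waals gas, V_m,c = 3b.
V_m,c = 3×0.06606 = 0.1982 L/mol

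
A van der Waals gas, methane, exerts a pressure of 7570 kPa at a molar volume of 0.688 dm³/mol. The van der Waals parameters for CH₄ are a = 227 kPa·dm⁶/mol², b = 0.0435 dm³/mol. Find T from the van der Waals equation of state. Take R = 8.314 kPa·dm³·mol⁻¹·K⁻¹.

T = (P + a/V_m²)(V_m − b)/R
P + a/V_m² = 7570 + 227/(0.688)² = 8049.6 kPa
V_m − b = 0.688 − 0.0435 = 0.64450 dm³/mol
T = (8049.6)(0.64450)/8.314 = 624.0 K

T ≈ 624.0 K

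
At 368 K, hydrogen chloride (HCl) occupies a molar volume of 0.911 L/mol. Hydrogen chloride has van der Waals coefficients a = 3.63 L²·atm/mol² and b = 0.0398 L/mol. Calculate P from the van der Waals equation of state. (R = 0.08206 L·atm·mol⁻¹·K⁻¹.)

P = RT/(V_m − b) − a/V_m²
RT/(V_m − b) = (0.08206)(368)/(0.911 − 0.0398) = 30.198/0.87120 = 34.663 atm
a/V_m² = 3.63/(0.911)² = 4.3739 atm
P = 34.663 − 4.3739 = 30.29 atm

P ≈ 30.29 atm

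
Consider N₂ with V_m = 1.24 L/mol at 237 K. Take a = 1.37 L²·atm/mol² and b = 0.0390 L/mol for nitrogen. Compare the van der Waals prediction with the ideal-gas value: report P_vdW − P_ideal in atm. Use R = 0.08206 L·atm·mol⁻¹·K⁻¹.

ΔP ≈ -0.382 atm

Ideal: P_ideal = RT/V_m = (0.08206)(237)/1.24 = 15.6840 atm
vdW: P = RT/(V_m − b) − a/V_m² = 19.4482/1.20100 − 1.37/1.53760 = 16.1933 − 0.890999 = 15.3023 atm
ΔP = 15.3023 − 15.6840 = -0.382 atm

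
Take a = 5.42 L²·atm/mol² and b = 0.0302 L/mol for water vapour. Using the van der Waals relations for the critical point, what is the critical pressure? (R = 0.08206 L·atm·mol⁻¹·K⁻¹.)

P_c ≈ 220.1 atm

For a van der Waals gas, P_c = a/(27b²).
P_c = 5.42/(27×(0.0302)²) = 5.42/0.024625 = 220.1 atm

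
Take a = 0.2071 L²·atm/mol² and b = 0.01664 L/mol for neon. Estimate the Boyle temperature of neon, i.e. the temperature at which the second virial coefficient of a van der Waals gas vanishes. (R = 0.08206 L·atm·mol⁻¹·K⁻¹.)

For a van der Waals gas the second virial coefficient B₂ = b − a/(RT) vanishes at T_B = a/(Rb).
T_B = 0.2071/(0.08206×0.01664) = 0.2071/0.0013655 = 151.7 K

T_B ≈ 151.7 K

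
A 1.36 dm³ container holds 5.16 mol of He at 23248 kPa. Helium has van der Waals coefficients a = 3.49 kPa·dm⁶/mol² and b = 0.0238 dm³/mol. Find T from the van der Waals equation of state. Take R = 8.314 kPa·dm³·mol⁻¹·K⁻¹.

T = (P + a n²/V²)(V − nb)/(nR)
P + a n²/V² = 23248 + (3.49)(5.16)²/(1.36)² = 23298 kPa
V − nb = 1.36 − (5.16)(0.0238) = 1.2372 dm³
T = (23298)(1.2372)/((5.16)(8.314)) = 671.9 K

T ≈ 671.9 K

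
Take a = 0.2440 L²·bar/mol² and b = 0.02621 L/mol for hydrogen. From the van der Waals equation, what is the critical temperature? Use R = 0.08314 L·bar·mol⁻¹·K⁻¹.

For a van der Waals gas, T_c = 8a/(27Rb).
T_c = 8×0.2440/(27×0.08314×0.02621) = 1.9520/0.058836 = 33.18 K

T_c ≈ 33.18 K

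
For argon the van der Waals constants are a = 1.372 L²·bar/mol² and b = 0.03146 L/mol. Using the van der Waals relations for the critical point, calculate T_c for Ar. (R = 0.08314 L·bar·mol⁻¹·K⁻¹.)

For a van der Waals gas, T_c = 8a/(27Rb).
T_c = 8×1.372/(27×0.08314×0.03146) = 10.976/0.070621 = 155.4 K

T_c ≈ 155.4 K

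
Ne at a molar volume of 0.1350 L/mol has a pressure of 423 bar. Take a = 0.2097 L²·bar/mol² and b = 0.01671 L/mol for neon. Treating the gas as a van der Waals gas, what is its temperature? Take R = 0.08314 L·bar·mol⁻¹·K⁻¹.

T = (P + a/V_m²)(V_m − b)/R
P + a/V_m² = 423 + 0.2097/(0.1350)² = 434.51 bar
V_m − b = 0.1350 − 0.01671 = 0.11829 L/mol
T = (434.51)(0.11829)/0.08314 = 618.2 K

T ≈ 618.2 K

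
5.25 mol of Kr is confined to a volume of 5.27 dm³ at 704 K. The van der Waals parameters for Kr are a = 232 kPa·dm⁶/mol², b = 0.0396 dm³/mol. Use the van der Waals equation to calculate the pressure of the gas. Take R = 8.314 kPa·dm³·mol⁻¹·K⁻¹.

P ≈ 5840 kPa

P = nRT/(V − nb) − a n²/V²
nRT/(V − nb) = (5.25)(8.314)(704)/(5.27 − 5.25×0.0396) = 30729/5.0621 = 6070.4 kPa
a n²/V² = (232)(5.25)²/(5.27)² = 230.24 kPa
P = 6070.4 − 230.24 = 5840 kPa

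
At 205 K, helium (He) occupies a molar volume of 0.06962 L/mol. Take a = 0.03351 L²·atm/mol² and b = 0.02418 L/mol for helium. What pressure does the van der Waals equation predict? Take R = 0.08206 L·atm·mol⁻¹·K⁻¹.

P ≈ 363.3 atm

P = RT/(V_m − b) − a/V_m²
RT/(V_m − b) = (0.08206)(205)/(0.06962 − 0.02418) = 16.822/0.045440 = 370.20 atm
a/V_m² = 0.03351/(0.06962)² = 6.9136 atm
P = 370.20 − 6.9136 = 363.3 atm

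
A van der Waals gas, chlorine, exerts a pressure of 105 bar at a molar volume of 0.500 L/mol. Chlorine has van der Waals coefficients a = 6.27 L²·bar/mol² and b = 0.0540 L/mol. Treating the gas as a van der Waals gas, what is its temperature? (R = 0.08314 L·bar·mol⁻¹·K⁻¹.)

T = (P + a/V_m²)(V_m − b)/R
P + a/V_m² = 105 + 6.27/(0.500)² = 130.08 bar
V_m − b = 0.500 − 0.0540 = 0.44600 L/mol
T = (130.08)(0.44600)/0.08314 = 697.8 K

T ≈ 697.8 K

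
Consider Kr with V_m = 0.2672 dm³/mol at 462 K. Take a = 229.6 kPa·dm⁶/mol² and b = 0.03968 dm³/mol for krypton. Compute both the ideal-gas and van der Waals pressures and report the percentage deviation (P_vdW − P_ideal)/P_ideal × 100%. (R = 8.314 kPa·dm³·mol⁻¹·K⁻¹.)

-4.93 %

Ideal: P_ideal = RT/V_m = (8.314)(462)/0.2672 = 14375.3 kPa
vdW: P = RT/(V_m − b) − a/V_m² = 3841.07/0.227520 − 229.6/0.0713958 = 16882.3 − 3215.88 = 13666.4 kPa
% deviation = (13666.4 − 14375.3)/14375.3 × 100% = -4.93%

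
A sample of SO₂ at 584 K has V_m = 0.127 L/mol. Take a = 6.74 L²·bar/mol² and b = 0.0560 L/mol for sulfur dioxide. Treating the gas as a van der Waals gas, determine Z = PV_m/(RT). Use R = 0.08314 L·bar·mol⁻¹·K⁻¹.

Z ≈ 0.6957

P = RT/(V_m − b) − a/V_m² = (0.08314)(584)/(0.127 − 0.0560) − 6.74/(0.127)²
  = 48.554/0.071000 − 417.88 = 683.86 − 417.88 = 265.98 bar
Z = PV_m/(RT) = (265.98)(0.127)/((0.08314)(584)) = 33.779/48.554 = 0.6957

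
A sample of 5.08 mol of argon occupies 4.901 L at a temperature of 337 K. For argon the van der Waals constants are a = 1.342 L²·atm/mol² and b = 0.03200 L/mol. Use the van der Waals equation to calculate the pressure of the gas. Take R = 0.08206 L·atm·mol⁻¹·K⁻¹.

P = nRT/(V − nb) − a n²/V²
nRT/(V − nb) = (5.08)(0.08206)(337)/(4.901 − 5.08×0.03200) = 140.48/4.7384 = 29.647 atm
a n²/V² = (1.342)(5.08)²/(4.901)² = 1.4418 atm
P = 29.647 − 1.4418 = 28.21 atm

P ≈ 28.21 atm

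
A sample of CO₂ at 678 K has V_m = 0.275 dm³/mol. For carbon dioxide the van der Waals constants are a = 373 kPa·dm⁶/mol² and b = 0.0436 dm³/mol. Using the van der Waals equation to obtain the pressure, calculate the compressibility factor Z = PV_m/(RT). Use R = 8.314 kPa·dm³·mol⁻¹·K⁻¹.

Z ≈ 0.9478

P = RT/(V_m − b) − a/V_m² = (8.314)(678)/(0.275 − 0.0436) − 373/(0.275)²
  = 5636.9/0.23140 − 4932.2 = 24360 − 4932.2 = 19428 kPa
Z = PV_m/(RT) = (19428)(0.275)/((8.314)(678)) = 5342.7/5636.9 = 0.9478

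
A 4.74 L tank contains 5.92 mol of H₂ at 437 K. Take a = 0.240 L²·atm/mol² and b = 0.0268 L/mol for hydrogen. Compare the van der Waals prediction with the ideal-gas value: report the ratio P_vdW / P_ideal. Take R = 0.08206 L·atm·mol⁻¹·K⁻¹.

Ideal: P_ideal = nRT/V = (5.92)(0.08206)(437)/4.74 = 44.7874 atm
vdW: P = nRT/(V − nb) − a n²/V² = 212.293/4.58134 − 8.41114/22.4676 = 46.3386 − 0.374368 = 45.9642 atm
Ratio = 45.9642/44.7874 = 1.026

P_vdW / P_ideal ≈ 1.026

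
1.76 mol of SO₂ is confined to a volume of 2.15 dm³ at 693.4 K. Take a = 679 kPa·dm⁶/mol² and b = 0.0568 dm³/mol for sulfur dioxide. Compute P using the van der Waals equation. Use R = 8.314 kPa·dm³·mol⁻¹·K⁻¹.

P = nRT/(V − nb) − a n²/V²
nRT/(V − nb) = (1.76)(8.314)(693.4)/(2.15 − 1.76×0.0568) = 10146/2.0500 = 4949.3 kPa
a n²/V² = (679)(1.76)²/(2.15)² = 455.01 kPa
P = 4949.3 − 455.01 = 4494 kPa

P ≈ 4494 kPa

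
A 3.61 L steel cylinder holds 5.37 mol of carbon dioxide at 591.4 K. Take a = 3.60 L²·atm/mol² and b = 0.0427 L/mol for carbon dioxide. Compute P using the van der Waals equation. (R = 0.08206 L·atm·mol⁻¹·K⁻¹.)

P = nRT/(V − nb) − a n²/V²
nRT/(V − nb) = (5.37)(0.08206)(591.4)/(3.61 − 5.37×0.0427) = 260.61/3.3807 = 77.088 atm
a n²/V² = (3.60)(5.37)²/(3.61)² = 7.9659 atm
P = 77.088 − 7.9659 = 69.12 atm

P ≈ 69.12 atm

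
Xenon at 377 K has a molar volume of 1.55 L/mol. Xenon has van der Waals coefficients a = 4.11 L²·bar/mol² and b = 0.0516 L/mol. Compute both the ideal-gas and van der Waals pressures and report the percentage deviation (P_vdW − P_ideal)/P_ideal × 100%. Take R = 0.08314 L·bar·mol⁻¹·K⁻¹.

Ideal: P_ideal = RT/V_m = (0.08314)(377)/1.55 = 20.2218 bar
vdW: P = RT/(V_m − b) − a/V_m² = 31.3438/1.49840 − 4.11/2.40250 = 20.9182 − 1.71072 = 19.2075 bar
% deviation = (19.2075 − 20.2218)/20.2218 × 100% = -5.02%

-5.02 %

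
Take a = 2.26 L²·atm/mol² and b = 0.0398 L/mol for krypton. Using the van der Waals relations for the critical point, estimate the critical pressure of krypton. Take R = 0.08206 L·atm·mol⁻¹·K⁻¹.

For a van der Waals gas, P_c = a/(27b²).
P_c = 2.26/(27×(0.0398)²) = 2.26/0.042769 = 52.84 atm

P_c ≈ 52.84 atm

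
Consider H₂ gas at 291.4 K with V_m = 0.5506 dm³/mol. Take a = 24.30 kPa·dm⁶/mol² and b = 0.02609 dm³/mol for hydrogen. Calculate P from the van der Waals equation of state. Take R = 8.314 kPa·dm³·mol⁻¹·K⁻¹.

P ≈ 4539 kPa

P = RT/(V_m − b) − a/V_m²
RT/(V_m − b) = (8.314)(291.4)/(0.5506 − 0.02609) = 2422.7/0.52451 = 4619.0 kPa
a/V_m² = 24.30/(0.5506)² = 80.156 kPa
P = 4619.0 − 80.156 = 4539 kPa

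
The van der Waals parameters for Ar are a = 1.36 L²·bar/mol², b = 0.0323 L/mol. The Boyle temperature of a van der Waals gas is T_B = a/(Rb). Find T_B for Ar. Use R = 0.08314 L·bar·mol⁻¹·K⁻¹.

For a van der Waals gas the second virial coefficient B₂ = b − a/(RT) vanishes at T_B = a/(Rb).
T_B = 1.36/(0.08314×0.0323) = 1.36/0.0026854 = 506.4 K

T_B ≈ 506.4 K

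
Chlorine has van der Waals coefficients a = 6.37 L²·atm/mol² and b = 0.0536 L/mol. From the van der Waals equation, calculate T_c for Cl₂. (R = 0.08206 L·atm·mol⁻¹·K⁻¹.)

For a van der Waals gas, T_c = 8a/(27Rb).
T_c = 8×6.37/(27×0.08206×0.0536) = 50.960/0.11876 = 429.1 K

T_c ≈ 429.1 K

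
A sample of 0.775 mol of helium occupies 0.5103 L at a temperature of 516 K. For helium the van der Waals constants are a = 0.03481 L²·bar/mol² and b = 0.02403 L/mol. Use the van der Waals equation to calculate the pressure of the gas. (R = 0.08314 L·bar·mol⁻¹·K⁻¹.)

P = nRT/(V − nb) − a n²/V²
nRT/(V − nb) = (0.775)(0.08314)(516)/(0.5103 − 0.775×0.02403) = 33.248/0.49168 = 67.621 bar
a n²/V² = (0.03481)(0.775)²/(0.5103)² = 0.080289 bar
P = 67.621 − 0.080289 = 67.54 bar

P ≈ 67.54 bar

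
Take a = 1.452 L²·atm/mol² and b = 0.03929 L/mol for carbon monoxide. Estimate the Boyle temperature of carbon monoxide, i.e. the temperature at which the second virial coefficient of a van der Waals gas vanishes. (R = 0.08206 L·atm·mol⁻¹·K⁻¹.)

For a van der Waals gas the second virial coefficient B₂ = b − a/(RT) vanishes at T_B = a/(Rb).
T_B = 1.452/(0.08206×0.03929) = 1.452/0.0032241 = 450.4 K

T_B ≈ 450.4 K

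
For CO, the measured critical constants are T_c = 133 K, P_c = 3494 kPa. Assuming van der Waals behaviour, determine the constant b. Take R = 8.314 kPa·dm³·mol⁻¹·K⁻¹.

From T_c = 8a/(27Rb) and P_c = a/(27b²): b = R T_c/(8 P_c).
b = (8.314)(133)/(8×3494) = 1105.8/27952 = 0.03956 dm³/mol

b ≈ 0.03956 dm³/mol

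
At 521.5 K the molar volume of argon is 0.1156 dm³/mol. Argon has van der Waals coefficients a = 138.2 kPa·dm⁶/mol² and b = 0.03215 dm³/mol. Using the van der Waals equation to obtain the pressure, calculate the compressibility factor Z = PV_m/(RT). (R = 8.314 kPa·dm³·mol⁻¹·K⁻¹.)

Z ≈ 1.110

P = RT/(V_m − b) − a/V_m² = (8.314)(521.5)/(0.1156 − 0.03215) − 138.2/(0.1156)²
  = 4335.8/0.083450 − 10342 = 51957 − 10342 = 41615 kPa
Z = PV_m/(RT) = (41615)(0.1156)/((8.314)(521.5)) = 4810.7/4335.8 = 1.110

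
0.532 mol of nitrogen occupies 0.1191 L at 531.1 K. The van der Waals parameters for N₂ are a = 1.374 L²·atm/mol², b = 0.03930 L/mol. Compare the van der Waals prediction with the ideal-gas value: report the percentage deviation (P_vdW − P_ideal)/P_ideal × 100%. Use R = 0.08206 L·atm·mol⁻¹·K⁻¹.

Ideal: P_ideal = nRT/V = (0.532)(0.08206)(531.1)/0.1191 = 194.674 atm
vdW: P = nRT/(V − nb) − a n²/V² = 23.1857/0.0981924 − 0.388875/0.0141848 = 236.125 − 27.4149 = 208.710 atm
% deviation = (208.710 − 194.674)/194.674 × 100% = 7.21%

7.21 %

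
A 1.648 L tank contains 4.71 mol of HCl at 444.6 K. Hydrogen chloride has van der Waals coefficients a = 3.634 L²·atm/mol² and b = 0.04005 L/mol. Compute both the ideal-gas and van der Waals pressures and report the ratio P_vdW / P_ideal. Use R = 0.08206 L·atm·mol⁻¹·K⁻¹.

Ideal: P_ideal = nRT/V = (4.71)(0.08206)(444.6)/1.648 = 104.271 atm
vdW: P = nRT/(V − nb) − a n²/V² = 171.839/1.45936 − 80.6170/2.71590 = 117.750 − 29.6833 = 88.067 atm
Ratio = 88.067/104.271 = 0.8446

P_vdW / P_ideal ≈ 0.8446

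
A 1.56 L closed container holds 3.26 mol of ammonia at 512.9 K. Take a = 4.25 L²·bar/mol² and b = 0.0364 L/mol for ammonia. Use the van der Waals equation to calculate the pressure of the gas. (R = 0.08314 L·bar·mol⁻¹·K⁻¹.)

P ≈ 77.89 bar

P = nRT/(V − nb) − a n²/V²
nRT/(V − nb) = (3.26)(0.08314)(512.9)/(1.56 − 3.26×0.0364) = 139.01/1.4413 = 96.448 bar
a n²/V² = (4.25)(3.26)²/(1.56)² = 18.560 bar
P = 96.448 − 18.560 = 77.89 bar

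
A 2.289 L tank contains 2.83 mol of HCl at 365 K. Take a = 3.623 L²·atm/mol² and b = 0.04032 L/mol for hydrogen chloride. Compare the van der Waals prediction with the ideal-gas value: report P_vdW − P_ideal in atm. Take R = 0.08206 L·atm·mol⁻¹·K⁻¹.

ΔP ≈ -3.595 atm

Ideal: P_ideal = nRT/V = (2.83)(0.08206)(365)/2.289 = 37.0310 atm
vdW: P = nRT/(V − nb) − a n²/V² = 84.7639/2.17489 − 29.0162/5.23952 = 38.9739 − 5.53795 = 33.4360 atm
ΔP = 33.4360 − 37.0310 = -3.595 atm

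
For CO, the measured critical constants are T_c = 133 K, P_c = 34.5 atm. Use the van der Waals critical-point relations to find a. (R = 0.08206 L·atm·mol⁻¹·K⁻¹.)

From T_c = 8a/(27Rb) and P_c = a/(27b²): a = 27 R² T_c²/(64 P_c).
a = 27×(0.08206)²×(133)²/(64×34.5) = 3216.1/2208.0 = 1.457 L²·atm/mol²

a ≈ 1.457 L²·atm/mol²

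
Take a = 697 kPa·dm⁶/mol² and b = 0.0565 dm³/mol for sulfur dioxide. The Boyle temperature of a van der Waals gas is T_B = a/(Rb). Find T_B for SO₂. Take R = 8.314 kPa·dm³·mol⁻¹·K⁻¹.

For a van der Waals gas the second virial coefficient B₂ = b − a/(RT) vanishes at T_B = a/(Rb).
T_B = 697/(8.314×0.0565) = 697/0.46974 = 1484 K

T_B ≈ 1484 K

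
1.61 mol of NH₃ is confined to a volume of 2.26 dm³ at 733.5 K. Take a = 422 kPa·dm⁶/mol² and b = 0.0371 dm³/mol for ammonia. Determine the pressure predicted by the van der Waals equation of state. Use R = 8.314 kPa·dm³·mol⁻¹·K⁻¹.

P ≈ 4248 kPa

P = nRT/(V − nb) − a n²/V²
nRT/(V − nb) = (1.61)(8.314)(733.5)/(2.26 − 1.61×0.0371) = 9818.3/2.2003 = 4462.3 kPa
a n²/V² = (422)(1.61)²/(2.26)² = 214.16 kPa
P = 4462.3 − 214.16 = 4248 kPa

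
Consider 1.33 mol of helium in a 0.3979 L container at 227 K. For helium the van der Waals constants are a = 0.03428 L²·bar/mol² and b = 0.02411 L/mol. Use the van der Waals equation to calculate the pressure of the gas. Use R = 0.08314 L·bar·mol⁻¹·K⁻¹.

P ≈ 68.23 bar

P = nRT/(V − nb) − a n²/V²
nRT/(V − nb) = (1.33)(0.08314)(227)/(0.3979 − 1.33×0.02411) = 25.101/0.36583 = 68.614 bar
a n²/V² = (0.03428)(1.33)²/(0.3979)² = 0.38300 bar
P = 68.614 − 0.38300 = 68.23 bar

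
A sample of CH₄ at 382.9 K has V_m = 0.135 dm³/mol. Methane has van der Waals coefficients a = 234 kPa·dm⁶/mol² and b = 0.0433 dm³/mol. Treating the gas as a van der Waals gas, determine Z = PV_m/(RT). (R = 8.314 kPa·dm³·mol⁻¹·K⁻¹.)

Z ≈ 0.9277

P = RT/(V_m − b) − a/V_m² = (8.314)(382.9)/(0.135 − 0.0433) − 234/(0.135)²
  = 3183.4/0.091700 − 12840 = 34715 − 12840 = 21875 kPa
Z = PV_m/(RT) = (21875)(0.135)/((8.314)(382.9)) = 2953.1/3183.4 = 0.9277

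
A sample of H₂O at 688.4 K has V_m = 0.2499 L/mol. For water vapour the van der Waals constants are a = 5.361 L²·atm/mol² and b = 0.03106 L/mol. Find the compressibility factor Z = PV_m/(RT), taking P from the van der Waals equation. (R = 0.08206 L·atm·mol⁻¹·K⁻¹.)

P = RT/(V_m − b) − a/V_m² = (0.08206)(688.4)/(0.2499 − 0.03106) − 5.361/(0.2499)²
  = 56.490/0.21884 − 85.845 = 258.13 − 85.845 = 172.29 atm
Z = PV_m/(RT) = (172.29)(0.2499)/((0.08206)(688.4)) = 43.055/56.490 = 0.7622

Z ≈ 0.7622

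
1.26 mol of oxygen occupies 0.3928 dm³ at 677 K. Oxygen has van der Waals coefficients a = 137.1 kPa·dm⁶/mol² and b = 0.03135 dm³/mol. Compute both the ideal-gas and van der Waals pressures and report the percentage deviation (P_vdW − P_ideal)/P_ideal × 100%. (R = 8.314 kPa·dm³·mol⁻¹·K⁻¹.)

Ideal: P_ideal = nRT/V = (1.26)(8.314)(677)/0.3928 = 18055.0 kPa
vdW: P = nRT/(V − nb) − a n²/V² = 7092.01/0.353299 − 217.660/0.154292 = 20073.7 − 1410.70 = 18663.0 kPa
% deviation = (18663.0 − 18055.0)/18055.0 × 100% = 3.37%

3.37 %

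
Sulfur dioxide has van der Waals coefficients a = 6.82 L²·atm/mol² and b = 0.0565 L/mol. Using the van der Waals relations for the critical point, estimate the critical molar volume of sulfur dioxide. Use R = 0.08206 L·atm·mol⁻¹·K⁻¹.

For a van der Waals gas, V_m,c = 3b.
V_m,c = 3×0.0565 = 0.1695 L/mol

V_m,c ≈ 0.1695 L/mol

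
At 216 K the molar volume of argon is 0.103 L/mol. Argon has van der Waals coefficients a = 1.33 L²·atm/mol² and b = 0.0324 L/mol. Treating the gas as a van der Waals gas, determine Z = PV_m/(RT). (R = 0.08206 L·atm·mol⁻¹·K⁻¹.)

Z ≈ 0.7304

P = RT/(V_m − b) − a/V_m² = (0.08206)(216)/(0.103 − 0.0324) − 1.33/(0.103)²
  = 17.725/0.070600 − 125.37 = 251.06 − 125.37 = 125.69 atm
Z = PV_m/(RT) = (125.69)(0.103)/((0.08206)(216)) = 12.946/17.725 = 0.7304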